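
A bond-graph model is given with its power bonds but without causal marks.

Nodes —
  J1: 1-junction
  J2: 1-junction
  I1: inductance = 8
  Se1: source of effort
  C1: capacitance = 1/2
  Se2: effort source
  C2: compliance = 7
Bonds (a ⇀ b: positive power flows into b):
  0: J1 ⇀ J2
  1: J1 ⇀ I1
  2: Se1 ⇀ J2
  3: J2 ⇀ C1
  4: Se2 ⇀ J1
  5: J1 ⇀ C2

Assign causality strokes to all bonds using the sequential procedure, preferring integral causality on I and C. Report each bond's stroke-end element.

b2 →J2  (source Se1 imposes e)
b4 →J1  (source Se2 imposes e)
b1 →I1  (prefer integral on I1)
b0 →J1  (common-f at J1 fixed by 1)
b5 →J1  (1-jn J1 has f-setter on 1)
b3 →J2  (J2 flow already set via bond 0)

β0 stroke at J1
β1 stroke at I1
β2 stroke at J2
β3 stroke at J2
β4 stroke at J1
β5 stroke at J1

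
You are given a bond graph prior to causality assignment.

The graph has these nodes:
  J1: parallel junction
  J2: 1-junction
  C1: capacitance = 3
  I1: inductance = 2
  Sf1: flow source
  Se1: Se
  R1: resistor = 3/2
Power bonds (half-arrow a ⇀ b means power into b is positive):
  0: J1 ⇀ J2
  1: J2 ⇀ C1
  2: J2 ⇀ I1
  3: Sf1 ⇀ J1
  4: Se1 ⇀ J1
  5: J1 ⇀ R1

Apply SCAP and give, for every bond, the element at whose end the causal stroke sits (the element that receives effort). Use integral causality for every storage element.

bond 0 stroke at J2
bond 1 stroke at J2
bond 2 stroke at I1
bond 3 stroke at Sf1
bond 4 stroke at J1
bond 5 stroke at R1

bond 3 stroke→Sf1  (Sf1: flow source, stroke at near end)
bond 4 stroke→J1  (source Se1 imposes e)
bond 0 stroke→J2  (common-e at J1 fixed by 4)
bond 5 stroke→R1  (J1 effort already set via bond 4)
bond 1 stroke→J2  (C1 outputs effort q/C1)
bond 2 stroke→I1  (only one flow-in slot at J2)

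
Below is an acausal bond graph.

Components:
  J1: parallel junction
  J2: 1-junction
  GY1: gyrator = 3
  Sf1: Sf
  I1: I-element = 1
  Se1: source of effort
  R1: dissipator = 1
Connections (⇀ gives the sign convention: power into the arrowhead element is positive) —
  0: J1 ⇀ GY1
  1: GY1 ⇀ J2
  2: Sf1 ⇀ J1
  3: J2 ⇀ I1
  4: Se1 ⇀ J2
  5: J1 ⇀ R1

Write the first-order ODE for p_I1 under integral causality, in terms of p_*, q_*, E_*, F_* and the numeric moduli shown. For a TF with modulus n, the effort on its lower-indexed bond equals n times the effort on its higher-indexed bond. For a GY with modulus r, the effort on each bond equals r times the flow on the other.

dp_I1/dt = E_Se1 + 3*F_Sf1 - 9*p_I1

β2 →Sf1  (Sf1 fixes flow; stroke at Sf1)
β4 →J2  (source Se1 imposes e)
β3 →I1  (I1 integral (f out))
β1 →J2  (J2 flow already set via bond 3)
β0 →J1  (GY1: gyrator matches bond 1)
β5 →R1  (common-e at J1 fixed by 0)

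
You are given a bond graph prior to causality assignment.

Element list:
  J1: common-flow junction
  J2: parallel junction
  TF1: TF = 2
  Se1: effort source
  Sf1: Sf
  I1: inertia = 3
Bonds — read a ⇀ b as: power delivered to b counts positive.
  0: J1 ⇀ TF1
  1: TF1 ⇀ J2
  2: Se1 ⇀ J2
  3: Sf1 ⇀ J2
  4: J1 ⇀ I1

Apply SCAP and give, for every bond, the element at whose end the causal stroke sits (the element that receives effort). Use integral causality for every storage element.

bond 2 stroke at J2  (Se1: effort source, stroke at far end)
bond 3 stroke at Sf1  (Sf1: flow source, stroke at near end)
bond 1 stroke at TF1  (0-jn J2 has e-setter on 2)
bond 0 stroke at J1  (through TF1, causality passes straight; one stroke at TF1)
bond 4 stroke at I1  (J1: last free bond brings flow in)

bond 0 →J1
bond 1 →TF1
bond 2 →J2
bond 3 →Sf1
bond 4 →I1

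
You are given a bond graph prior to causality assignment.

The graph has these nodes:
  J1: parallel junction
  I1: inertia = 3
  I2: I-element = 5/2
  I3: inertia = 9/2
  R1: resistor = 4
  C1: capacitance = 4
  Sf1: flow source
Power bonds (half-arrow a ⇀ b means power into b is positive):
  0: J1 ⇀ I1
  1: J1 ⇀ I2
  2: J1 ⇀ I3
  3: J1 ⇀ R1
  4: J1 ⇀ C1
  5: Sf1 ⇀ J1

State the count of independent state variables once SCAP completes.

4  (C1, I1, I2, I3 all integral)

bond 5 stroke→Sf1  (source Sf1 imposes f)
bond 0 stroke→I1  (prefer integral on I1)
bond 1 stroke→I2  (I2 integral (f out))
bond 2 stroke→I3  (I3 integral (f out))
bond 4 stroke→J1  (prefer integral on C1)
bond 3 stroke→R1  (0-jn J1 has e-setter on 4)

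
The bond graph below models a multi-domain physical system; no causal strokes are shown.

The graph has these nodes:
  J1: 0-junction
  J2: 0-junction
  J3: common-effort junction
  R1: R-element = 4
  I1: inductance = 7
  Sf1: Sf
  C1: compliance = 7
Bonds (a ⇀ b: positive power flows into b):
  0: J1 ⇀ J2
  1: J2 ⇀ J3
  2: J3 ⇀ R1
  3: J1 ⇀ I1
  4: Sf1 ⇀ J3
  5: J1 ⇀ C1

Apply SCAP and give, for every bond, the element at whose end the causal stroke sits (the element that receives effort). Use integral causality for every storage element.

β0 →J2
β1 →J3
β2 →R1
β3 →I1
β4 →Sf1
β5 →J1

bond 4 →Sf1  (Sf1 fixes flow; stroke at Sf1)
bond 3 →I1  (prefer integral on I1)
bond 5 →J1  (C1 outputs effort q/C1)
bond 0 →J2  (common-e at J1 fixed by 5)
bond 1 →J3  (J2 effort already set via bond 0)
bond 2 →R1  (J3 effort already set via bond 1)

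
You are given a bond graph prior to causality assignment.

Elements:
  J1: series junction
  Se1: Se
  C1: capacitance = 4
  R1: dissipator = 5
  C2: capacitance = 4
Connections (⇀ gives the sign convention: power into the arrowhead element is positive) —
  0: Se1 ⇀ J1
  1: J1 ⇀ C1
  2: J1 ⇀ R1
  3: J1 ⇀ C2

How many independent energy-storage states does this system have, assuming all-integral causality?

2  (C1, C2 all integral)

bond 0 stroke at J1  (Se1: effort source, stroke at far end)
bond 1 stroke at J1  (C1: C, integral causality)
bond 3 stroke at J1  (C2 integral (e out))
bond 2 stroke at R1  (only one flow-in slot at J1)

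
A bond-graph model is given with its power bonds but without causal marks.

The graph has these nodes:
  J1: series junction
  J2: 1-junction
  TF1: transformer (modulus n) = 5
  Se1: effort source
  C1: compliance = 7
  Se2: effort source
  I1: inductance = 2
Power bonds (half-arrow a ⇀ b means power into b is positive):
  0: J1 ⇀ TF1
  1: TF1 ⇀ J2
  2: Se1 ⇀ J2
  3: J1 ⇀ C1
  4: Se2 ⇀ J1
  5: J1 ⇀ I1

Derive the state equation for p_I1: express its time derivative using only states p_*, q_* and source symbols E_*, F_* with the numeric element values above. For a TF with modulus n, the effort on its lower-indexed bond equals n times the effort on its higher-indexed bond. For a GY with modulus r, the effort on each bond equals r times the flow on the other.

dp_I1/dt = 5*E_Se1 + E_Se2 - q_C1/7

bond 2 →J2  (Se1 fixes effort; stroke away)
bond 4 →J1  (Se2 (Se) sets effort on bond)
bond 1 →TF1  (closing 1-jn rule on J2)
bond 0 →J1  (TF1: transformer flips bond 1)
bond 3 →J1  (C1 integral (e out))
bond 5 →I1  (J1 needs exactly one f-in)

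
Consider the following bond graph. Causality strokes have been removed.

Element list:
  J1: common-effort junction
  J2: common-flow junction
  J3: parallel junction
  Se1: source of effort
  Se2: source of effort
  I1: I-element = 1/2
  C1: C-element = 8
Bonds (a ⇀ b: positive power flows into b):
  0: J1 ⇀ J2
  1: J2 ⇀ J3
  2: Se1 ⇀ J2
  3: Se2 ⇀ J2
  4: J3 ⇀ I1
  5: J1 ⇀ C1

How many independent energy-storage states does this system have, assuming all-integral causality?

β2 →J2  (Se1 (Se) sets effort on bond)
β3 →J2  (source Se2 imposes e)
β4 →I1  (I1: I, integral causality)
β1 →J3  (only one effort-in slot at J3)
β0 →J2  (J2: bond 1 brought flow, rest push out)
β5 →J1  (only one effort-in slot at J1)

2  (C1, I1 all integral)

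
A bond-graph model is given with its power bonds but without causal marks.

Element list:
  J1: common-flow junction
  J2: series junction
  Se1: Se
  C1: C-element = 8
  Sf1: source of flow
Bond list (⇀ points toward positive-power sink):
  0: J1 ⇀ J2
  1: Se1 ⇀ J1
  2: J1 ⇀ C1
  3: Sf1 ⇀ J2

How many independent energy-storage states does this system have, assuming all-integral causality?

1  (C1 all integral)

bond 1 |J1  (Se1 fixes effort; stroke away)
bond 3 |Sf1  (Sf1 fixes flow; stroke at Sf1)
bond 0 |J2  (common-f at J2 fixed by 3)
bond 2 |J1  (common-f at J1 fixed by 0)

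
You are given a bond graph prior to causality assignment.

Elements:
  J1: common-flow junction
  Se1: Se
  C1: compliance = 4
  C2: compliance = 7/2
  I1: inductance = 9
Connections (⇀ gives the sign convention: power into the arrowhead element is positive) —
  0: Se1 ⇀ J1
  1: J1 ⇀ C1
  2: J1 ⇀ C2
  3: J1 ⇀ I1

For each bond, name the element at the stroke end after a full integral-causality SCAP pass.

bond 0 stroke→J1  (Se1 fixes effort; stroke away)
bond 1 stroke→J1  (prefer integral on C1)
bond 2 stroke→J1  (C2 outputs effort q/C2)
bond 3 stroke→I1  (J1 needs exactly one f-in)

bond 0 →J1
bond 1 →J1
bond 2 →J1
bond 3 →I1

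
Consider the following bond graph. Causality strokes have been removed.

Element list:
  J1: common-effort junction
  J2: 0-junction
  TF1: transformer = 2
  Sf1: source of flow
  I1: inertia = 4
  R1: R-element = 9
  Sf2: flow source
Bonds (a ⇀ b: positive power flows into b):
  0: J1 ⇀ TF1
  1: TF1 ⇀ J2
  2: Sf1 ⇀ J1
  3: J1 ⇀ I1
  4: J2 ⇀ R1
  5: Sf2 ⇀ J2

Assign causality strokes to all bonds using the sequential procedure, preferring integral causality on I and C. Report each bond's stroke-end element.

β2 |Sf1  (Sf1: flow source, stroke at near end)
β5 |Sf2  (source Sf2 imposes f)
β3 |I1  (I1: I, integral causality)
β0 |J1  (J1 needs exactly one e-in)
β1 |TF1  (TF1: transformer flips bond 0)
β4 |J2  (only one effort-in slot at J2)

bond 0 stroke→J1
bond 1 stroke→TF1
bond 2 stroke→Sf1
bond 3 stroke→I1
bond 4 stroke→J2
bond 5 stroke→Sf2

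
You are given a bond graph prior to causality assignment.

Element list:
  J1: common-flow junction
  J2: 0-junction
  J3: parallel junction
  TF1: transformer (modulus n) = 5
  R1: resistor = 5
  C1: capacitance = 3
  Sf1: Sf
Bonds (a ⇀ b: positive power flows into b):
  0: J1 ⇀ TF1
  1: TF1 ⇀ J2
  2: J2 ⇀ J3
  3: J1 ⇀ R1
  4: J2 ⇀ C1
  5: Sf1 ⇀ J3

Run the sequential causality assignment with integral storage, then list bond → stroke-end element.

bond 5 →Sf1  (Sf1 fixes flow; stroke at Sf1)
bond 2 →J3  (closing 0-jn rule on J3)
bond 4 →J2  (C1: C, integral causality)
bond 1 →TF1  (common-e at J2 fixed by 4)
bond 0 →J1  (TF1: transformer flips bond 1)
bond 3 →R1  (only one flow-in slot at J1)

bond 0 stroke→J1
bond 1 stroke→TF1
bond 2 stroke→J3
bond 3 stroke→R1
bond 4 stroke→J2
bond 5 stroke→Sf1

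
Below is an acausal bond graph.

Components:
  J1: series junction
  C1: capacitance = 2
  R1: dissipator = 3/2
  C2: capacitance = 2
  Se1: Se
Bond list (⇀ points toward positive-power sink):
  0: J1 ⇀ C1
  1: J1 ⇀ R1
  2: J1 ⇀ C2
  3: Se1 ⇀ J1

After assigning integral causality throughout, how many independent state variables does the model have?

2  (C1, C2 all integral)

β3 →J1  (Se1 (Se) sets effort on bond)
β0 →J1  (C1 integral (e out))
β2 →J1  (C2: C, integral causality)
β1 →R1  (only one flow-in slot at J1)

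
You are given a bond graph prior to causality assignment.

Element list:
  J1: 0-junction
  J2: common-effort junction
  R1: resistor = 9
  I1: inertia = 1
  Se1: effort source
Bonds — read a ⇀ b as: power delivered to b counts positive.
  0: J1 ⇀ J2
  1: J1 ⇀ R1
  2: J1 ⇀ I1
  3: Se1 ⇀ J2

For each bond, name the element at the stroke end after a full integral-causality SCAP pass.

β3 |J2  (Se1: effort source, stroke at far end)
β0 |J1  (0-jn J2 has e-setter on 3)
β1 |R1  (J1: bond 0 brought effort, rest push out)
β2 |I1  (common-e at J1 fixed by 0)

β0 →J1
β1 →R1
β2 →I1
β3 →J2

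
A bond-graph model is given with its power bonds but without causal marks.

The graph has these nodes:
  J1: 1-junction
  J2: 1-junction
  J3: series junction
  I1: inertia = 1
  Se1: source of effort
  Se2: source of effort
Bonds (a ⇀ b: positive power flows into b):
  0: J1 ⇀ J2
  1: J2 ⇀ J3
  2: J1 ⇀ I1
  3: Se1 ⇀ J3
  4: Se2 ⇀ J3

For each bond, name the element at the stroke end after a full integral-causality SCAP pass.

bond 0 stroke→J1
bond 1 stroke→J2
bond 2 stroke→I1
bond 3 stroke→J3
bond 4 stroke→J3

β3 stroke→J3  (Se1 fixes effort; stroke away)
β4 stroke→J3  (source Se2 imposes e)
β1 stroke→J2  (J3 needs exactly one f-in)
β0 stroke→J1  (only one flow-in slot at J2)
β2 stroke→I1  (closing 1-jn rule on J1)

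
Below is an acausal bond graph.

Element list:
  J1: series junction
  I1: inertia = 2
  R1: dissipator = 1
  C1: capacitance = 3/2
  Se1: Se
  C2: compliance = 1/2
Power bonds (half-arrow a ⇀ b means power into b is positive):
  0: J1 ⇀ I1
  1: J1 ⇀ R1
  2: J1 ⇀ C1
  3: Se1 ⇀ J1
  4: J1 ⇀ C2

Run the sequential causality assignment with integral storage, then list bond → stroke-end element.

b3 stroke at J1  (Se1: effort source, stroke at far end)
b0 stroke at I1  (I1: I, integral causality)
b1 stroke at J1  (J1 flow already set via bond 0)
b2 stroke at J1  (1-jn J1 has f-setter on 0)
b4 stroke at J1  (J1 flow already set via bond 0)

bond 0 |I1
bond 1 |J1
bond 2 |J1
bond 3 |J1
bond 4 |J1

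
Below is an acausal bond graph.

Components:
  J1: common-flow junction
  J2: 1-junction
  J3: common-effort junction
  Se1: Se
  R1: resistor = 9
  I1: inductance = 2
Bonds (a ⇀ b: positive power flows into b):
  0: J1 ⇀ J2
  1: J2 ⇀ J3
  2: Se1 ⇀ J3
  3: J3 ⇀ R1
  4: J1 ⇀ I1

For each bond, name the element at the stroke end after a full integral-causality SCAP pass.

β2 stroke→J3  (source Se1 imposes e)
β1 stroke→J2  (0-jn J3 has e-setter on 2)
β3 stroke→R1  (0-jn J3 has e-setter on 2)
β0 stroke→J1  (only one flow-in slot at J2)
β4 stroke→I1  (only one flow-in slot at J1)

b0 stroke at J1
b1 stroke at J2
b2 stroke at J3
b3 stroke at R1
b4 stroke at I1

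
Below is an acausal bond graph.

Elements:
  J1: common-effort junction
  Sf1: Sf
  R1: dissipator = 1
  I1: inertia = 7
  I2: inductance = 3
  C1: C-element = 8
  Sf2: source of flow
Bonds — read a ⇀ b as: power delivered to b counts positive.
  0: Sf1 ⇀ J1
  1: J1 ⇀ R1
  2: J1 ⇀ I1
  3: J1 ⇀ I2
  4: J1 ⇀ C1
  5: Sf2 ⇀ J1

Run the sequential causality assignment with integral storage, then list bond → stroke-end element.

b0 stroke→Sf1  (source Sf1 imposes f)
b5 stroke→Sf2  (Sf2 (Sf) sets flow on bond)
b2 stroke→I1  (I1: I, integral causality)
b3 stroke→I2  (prefer integral on I2)
b4 stroke→J1  (C1: C, integral causality)
b1 stroke→R1  (0-jn J1 has e-setter on 4)

bond 0 stroke→Sf1
bond 1 stroke→R1
bond 2 stroke→I1
bond 3 stroke→I2
bond 4 stroke→J1
bond 5 stroke→Sf2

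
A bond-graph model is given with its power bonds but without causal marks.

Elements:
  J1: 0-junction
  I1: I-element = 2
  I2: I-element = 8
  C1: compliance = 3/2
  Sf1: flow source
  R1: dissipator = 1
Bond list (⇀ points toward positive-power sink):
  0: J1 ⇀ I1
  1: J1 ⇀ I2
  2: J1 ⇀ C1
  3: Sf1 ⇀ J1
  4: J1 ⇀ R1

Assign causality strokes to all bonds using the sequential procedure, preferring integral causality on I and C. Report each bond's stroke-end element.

β3 →Sf1  (source Sf1 imposes f)
β0 →I1  (I1: I, integral causality)
β1 →I2  (I2 integral (f out))
β2 →J1  (C1 integral (e out))
β4 →R1  (J1 effort already set via bond 2)

bond 0 |I1
bond 1 |I2
bond 2 |J1
bond 3 |Sf1
bond 4 |R1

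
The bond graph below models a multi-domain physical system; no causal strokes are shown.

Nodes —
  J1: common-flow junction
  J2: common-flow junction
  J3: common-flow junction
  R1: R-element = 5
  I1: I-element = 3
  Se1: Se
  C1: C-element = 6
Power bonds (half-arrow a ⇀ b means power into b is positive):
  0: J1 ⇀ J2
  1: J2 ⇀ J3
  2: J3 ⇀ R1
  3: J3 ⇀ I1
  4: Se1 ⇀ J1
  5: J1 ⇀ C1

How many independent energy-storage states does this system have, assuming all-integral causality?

2  (C1, I1 all integral)

#4 stroke at J1  (Se1 (Se) sets effort on bond)
#3 stroke at I1  (I1 integral (f out))
#1 stroke at J3  (J3: bond 3 brought flow, rest push out)
#2 stroke at J3  (J3: bond 3 brought flow, rest push out)
#0 stroke at J2  (1-jn J2 has f-setter on 1)
#5 stroke at J1  (J1: bond 0 brought flow, rest push out)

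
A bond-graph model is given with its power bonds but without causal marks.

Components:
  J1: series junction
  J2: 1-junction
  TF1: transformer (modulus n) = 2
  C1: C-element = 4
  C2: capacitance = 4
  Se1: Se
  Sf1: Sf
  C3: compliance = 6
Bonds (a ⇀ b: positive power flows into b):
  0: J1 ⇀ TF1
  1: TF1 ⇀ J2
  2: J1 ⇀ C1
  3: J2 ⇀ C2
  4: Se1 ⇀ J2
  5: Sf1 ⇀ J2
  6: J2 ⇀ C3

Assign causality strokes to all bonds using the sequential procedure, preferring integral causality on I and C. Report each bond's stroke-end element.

#0 |TF1
#1 |J2
#2 |J1
#3 |J2
#4 |J2
#5 |Sf1
#6 |J2

β4 →J2  (source Se1 imposes e)
β5 →Sf1  (source Sf1 imposes f)
β1 →J2  (1-jn J2 has f-setter on 5)
β3 →J2  (J2 flow already set via bond 5)
β6 →J2  (J2 flow already set via bond 5)
β0 →TF1  (TF1: transformer flips bond 1)
β2 →J1  (1-jn J1 has f-setter on 0)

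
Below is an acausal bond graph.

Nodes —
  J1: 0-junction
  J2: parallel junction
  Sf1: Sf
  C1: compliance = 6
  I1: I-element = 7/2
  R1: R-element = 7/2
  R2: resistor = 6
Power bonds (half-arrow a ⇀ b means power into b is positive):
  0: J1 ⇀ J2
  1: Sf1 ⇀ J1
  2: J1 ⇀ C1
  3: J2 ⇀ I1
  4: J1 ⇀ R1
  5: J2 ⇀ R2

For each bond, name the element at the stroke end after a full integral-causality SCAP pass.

b1 stroke→Sf1  (source Sf1 imposes f)
b2 stroke→J1  (C1: C, integral causality)
b0 stroke→J2  (0-jn J1 has e-setter on 2)
b4 stroke→R1  (J1: bond 2 brought effort, rest push out)
b3 stroke→I1  (J2: bond 0 brought effort, rest push out)
b5 stroke→R2  (J2: bond 0 brought effort, rest push out)

#0 |J2
#1 |Sf1
#2 |J1
#3 |I1
#4 |R1
#5 |R2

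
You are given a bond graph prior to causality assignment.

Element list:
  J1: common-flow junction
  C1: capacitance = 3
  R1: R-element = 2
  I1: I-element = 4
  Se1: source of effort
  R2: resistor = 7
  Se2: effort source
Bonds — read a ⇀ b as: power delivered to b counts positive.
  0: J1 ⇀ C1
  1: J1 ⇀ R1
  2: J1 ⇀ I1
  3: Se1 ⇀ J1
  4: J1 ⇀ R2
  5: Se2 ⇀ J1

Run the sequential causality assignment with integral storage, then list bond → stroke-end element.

#0 →J1
#1 →J1
#2 →I1
#3 →J1
#4 →J1
#5 →J1

#3 stroke at J1  (source Se1 imposes e)
#5 stroke at J1  (Se2 fixes effort; stroke away)
#0 stroke at J1  (C1 integral (e out))
#2 stroke at I1  (prefer integral on I1)
#1 stroke at J1  (J1: bond 2 brought flow, rest push out)
#4 stroke at J1  (J1: bond 2 brought flow, rest push out)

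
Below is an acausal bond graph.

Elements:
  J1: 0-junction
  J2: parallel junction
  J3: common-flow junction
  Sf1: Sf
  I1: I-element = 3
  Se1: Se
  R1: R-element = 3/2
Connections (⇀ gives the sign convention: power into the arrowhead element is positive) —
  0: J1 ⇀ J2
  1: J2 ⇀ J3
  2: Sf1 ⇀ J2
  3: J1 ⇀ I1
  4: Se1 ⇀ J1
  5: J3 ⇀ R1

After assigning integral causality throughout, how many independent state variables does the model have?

1  (I1 all integral)

b2 stroke→Sf1  (source Sf1 imposes f)
b4 stroke→J1  (Se1: effort source, stroke at far end)
b0 stroke→J2  (J1 effort already set via bond 4)
b3 stroke→I1  (J1: bond 4 brought effort, rest push out)
b1 stroke→J3  (0-jn J2 has e-setter on 0)
b5 stroke→R1  (J3: last free bond brings flow in)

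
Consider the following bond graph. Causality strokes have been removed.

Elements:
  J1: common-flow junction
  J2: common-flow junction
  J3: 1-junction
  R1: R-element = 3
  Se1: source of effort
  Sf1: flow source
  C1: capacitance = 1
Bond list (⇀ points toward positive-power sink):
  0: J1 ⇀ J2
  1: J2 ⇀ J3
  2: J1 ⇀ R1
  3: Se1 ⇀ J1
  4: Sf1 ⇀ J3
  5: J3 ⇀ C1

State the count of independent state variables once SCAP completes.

1  (C1 all integral)

β3 stroke at J1  (Se1 (Se) sets effort on bond)
β4 stroke at Sf1  (Sf1 fixes flow; stroke at Sf1)
β1 stroke at J3  (J3: bond 4 brought flow, rest push out)
β5 stroke at J3  (J3: bond 4 brought flow, rest push out)
β0 stroke at J2  (1-jn J2 has f-setter on 1)
β2 stroke at J1  (common-f at J1 fixed by 0)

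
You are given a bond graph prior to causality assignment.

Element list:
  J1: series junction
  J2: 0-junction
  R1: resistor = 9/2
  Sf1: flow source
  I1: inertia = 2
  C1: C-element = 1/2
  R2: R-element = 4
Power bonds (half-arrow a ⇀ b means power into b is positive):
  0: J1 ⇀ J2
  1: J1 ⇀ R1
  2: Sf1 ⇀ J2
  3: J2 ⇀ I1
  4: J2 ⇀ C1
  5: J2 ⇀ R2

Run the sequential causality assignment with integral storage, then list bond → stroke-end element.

bond 0 stroke at J1
bond 1 stroke at R1
bond 2 stroke at Sf1
bond 3 stroke at I1
bond 4 stroke at J2
bond 5 stroke at R2

β2 stroke at Sf1  (Sf1 (Sf) sets flow on bond)
β3 stroke at I1  (I1: I, integral causality)
β4 stroke at J2  (C1 integral (e out))
β0 stroke at J1  (0-jn J2 has e-setter on 4)
β5 stroke at R2  (common-e at J2 fixed by 4)
β1 stroke at R1  (J1: last free bond brings flow in)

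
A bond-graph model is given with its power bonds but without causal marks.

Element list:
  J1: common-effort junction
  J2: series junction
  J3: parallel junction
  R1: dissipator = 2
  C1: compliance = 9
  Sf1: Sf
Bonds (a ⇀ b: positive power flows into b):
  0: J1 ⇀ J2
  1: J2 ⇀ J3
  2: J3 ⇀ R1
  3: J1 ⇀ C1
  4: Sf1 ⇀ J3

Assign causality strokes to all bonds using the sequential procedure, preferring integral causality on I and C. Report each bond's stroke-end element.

β4 →Sf1  (source Sf1 imposes f)
β3 →J1  (C1 integral (e out))
β0 →J2  (common-e at J1 fixed by 3)
β1 →J3  (J2 needs exactly one f-in)
β2 →R1  (J3 effort already set via bond 1)

bond 0 stroke→J2
bond 1 stroke→J3
bond 2 stroke→R1
bond 3 stroke→J1
bond 4 stroke→Sf1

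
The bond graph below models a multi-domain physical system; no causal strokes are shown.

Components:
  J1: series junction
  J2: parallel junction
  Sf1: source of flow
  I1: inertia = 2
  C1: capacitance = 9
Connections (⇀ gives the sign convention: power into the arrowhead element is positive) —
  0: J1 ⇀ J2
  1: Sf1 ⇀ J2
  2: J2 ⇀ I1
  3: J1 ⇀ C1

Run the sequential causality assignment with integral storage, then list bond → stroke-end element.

#0 stroke at J2
#1 stroke at Sf1
#2 stroke at I1
#3 stroke at J1

#1 →Sf1  (source Sf1 imposes f)
#2 →I1  (I1 outputs flow p/I1)
#0 →J2  (closing 0-jn rule on J2)
#3 →J1  (J1 flow already set via bond 0)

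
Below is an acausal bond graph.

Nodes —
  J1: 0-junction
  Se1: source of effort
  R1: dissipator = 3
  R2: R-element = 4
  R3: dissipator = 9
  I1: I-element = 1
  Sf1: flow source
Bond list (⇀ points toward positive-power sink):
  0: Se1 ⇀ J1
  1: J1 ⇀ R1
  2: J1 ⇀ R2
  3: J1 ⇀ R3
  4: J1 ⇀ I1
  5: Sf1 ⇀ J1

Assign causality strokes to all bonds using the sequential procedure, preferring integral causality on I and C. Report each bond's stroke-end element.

b0 |J1  (Se1 (Se) sets effort on bond)
b5 |Sf1  (source Sf1 imposes f)
b1 |R1  (0-jn J1 has e-setter on 0)
b2 |R2  (J1: bond 0 brought effort, rest push out)
b3 |R3  (J1 effort already set via bond 0)
b4 |I1  (J1: bond 0 brought effort, rest push out)

#0 |J1
#1 |R1
#2 |R2
#3 |R3
#4 |I1
#5 |Sf1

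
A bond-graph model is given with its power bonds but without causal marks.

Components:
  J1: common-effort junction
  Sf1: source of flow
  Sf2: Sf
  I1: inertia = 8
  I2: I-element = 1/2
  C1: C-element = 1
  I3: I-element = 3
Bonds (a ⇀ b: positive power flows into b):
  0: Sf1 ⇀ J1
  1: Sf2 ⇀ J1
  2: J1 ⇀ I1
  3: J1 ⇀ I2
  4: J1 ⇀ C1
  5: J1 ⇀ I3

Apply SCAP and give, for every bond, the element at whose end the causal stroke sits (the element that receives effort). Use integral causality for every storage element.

bond 0 →Sf1  (Sf1: flow source, stroke at near end)
bond 1 →Sf2  (Sf2 fixes flow; stroke at Sf2)
bond 2 →I1  (I1: I, integral causality)
bond 3 →I2  (prefer integral on I2)
bond 4 →J1  (C1: C, integral causality)
bond 5 →I3  (common-e at J1 fixed by 4)

β0 stroke→Sf1
β1 stroke→Sf2
β2 stroke→I1
β3 stroke→I2
β4 stroke→J1
β5 stroke→I3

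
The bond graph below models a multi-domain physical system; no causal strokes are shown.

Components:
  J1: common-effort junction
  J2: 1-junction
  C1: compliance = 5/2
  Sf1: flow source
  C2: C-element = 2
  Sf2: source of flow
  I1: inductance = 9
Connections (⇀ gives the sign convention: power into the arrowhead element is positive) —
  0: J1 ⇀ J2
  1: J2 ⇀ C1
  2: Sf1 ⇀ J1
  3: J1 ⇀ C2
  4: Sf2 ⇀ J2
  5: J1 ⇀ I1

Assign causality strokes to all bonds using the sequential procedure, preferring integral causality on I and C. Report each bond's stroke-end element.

b0 |J2
b1 |J2
b2 |Sf1
b3 |J1
b4 |Sf2
b5 |I1

b2 →Sf1  (source Sf1 imposes f)
b4 →Sf2  (Sf2 fixes flow; stroke at Sf2)
b0 →J2  (J2 flow already set via bond 4)
b1 →J2  (J2 flow already set via bond 4)
b3 →J1  (C2 outputs effort q/C2)
b5 →I1  (J1 effort already set via bond 3)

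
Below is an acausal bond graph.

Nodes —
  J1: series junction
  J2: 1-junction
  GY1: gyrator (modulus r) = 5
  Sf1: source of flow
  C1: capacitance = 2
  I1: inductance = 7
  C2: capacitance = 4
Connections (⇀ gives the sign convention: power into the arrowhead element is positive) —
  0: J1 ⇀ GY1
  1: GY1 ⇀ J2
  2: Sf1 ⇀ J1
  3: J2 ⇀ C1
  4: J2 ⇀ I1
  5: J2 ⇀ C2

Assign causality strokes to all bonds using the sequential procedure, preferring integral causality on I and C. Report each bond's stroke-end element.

b0 |J1
b1 |J2
b2 |Sf1
b3 |J2
b4 |I1
b5 |J2

b2 stroke→Sf1  (Sf1 (Sf) sets flow on bond)
b0 stroke→J1  (1-jn J1 has f-setter on 2)
b1 stroke→J2  (through GY1, causality inverts; strokes same side of GY1)
b3 stroke→J2  (C1: C, integral causality)
b4 stroke→I1  (I1 integral (f out))
b5 stroke→J2  (J2 flow already set via bond 4)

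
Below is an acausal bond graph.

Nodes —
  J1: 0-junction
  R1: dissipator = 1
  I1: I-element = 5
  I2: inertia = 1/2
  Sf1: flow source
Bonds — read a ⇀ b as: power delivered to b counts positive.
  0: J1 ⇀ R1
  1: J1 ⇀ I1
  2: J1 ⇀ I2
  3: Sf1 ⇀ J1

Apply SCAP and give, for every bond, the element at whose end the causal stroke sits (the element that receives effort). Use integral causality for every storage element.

bond 0 →J1
bond 1 →I1
bond 2 →I2
bond 3 →Sf1

bond 3 |Sf1  (Sf1 (Sf) sets flow on bond)
bond 1 |I1  (I1 outputs flow p/I1)
bond 2 |I2  (I2: I, integral causality)
bond 0 |J1  (only one effort-in slot at J1)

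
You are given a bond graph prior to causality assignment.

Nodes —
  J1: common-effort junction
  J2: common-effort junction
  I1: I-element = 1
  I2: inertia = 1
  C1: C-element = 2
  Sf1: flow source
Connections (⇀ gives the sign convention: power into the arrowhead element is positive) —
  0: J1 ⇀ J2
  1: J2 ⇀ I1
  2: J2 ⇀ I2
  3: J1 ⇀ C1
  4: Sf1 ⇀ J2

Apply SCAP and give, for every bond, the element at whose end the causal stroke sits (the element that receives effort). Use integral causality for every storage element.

β4 |Sf1  (Sf1 fixes flow; stroke at Sf1)
β1 |I1  (I1 integral (f out))
β2 |I2  (I2 integral (f out))
β0 |J2  (closing 0-jn rule on J2)
β3 |J1  (closing 0-jn rule on J1)

b0 stroke→J2
b1 stroke→I1
b2 stroke→I2
b3 stroke→J1
b4 stroke→Sf1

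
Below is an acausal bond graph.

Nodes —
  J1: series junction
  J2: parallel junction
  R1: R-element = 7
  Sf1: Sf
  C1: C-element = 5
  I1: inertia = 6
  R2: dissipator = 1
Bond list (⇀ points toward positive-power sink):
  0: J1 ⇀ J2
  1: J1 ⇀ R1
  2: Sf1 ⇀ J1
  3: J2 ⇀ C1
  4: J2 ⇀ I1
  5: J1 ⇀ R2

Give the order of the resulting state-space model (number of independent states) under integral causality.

2  (C1, I1 all integral)

β2 |Sf1  (Sf1: flow source, stroke at near end)
β0 |J1  (common-f at J1 fixed by 2)
β1 |J1  (J1: bond 2 brought flow, rest push out)
β5 |J1  (1-jn J1 has f-setter on 2)
β3 |J2  (C1 outputs effort q/C1)
β4 |I1  (0-jn J2 has e-setter on 3)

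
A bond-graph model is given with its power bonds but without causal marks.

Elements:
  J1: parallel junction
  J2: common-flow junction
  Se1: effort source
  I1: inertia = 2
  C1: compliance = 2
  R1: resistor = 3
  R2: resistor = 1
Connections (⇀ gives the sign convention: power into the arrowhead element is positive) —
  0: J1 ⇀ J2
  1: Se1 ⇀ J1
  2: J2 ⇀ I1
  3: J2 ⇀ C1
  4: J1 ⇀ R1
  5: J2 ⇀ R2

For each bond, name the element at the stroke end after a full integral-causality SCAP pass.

β1 stroke at J1  (Se1: effort source, stroke at far end)
β0 stroke at J2  (common-e at J1 fixed by 1)
β4 stroke at R1  (J1 effort already set via bond 1)
β2 stroke at I1  (I1 integral (f out))
β3 stroke at J2  (1-jn J2 has f-setter on 2)
β5 stroke at J2  (J2: bond 2 brought flow, rest push out)

#0 stroke→J2
#1 stroke→J1
#2 stroke→I1
#3 stroke→J2
#4 stroke→R1
#5 stroke→J2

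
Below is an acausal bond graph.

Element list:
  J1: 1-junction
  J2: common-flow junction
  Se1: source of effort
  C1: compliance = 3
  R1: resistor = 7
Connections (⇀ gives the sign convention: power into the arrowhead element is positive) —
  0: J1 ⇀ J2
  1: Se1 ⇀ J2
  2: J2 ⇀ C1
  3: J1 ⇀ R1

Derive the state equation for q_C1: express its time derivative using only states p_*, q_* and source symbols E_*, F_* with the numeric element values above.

b1 →J2  (Se1: effort source, stroke at far end)
b2 →J2  (prefer integral on C1)
b0 →J1  (J2 needs exactly one f-in)
b3 →R1  (closing 1-jn rule on J1)

dq_C1/dt = E_Se1/7 - q_C1/21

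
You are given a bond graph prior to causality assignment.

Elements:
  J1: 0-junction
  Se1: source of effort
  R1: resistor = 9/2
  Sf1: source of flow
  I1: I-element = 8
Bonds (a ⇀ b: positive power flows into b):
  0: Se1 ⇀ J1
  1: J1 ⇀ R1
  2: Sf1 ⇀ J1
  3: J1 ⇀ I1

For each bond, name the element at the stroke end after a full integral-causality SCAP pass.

β0 stroke at J1  (Se1 (Se) sets effort on bond)
β2 stroke at Sf1  (Sf1 fixes flow; stroke at Sf1)
β1 stroke at R1  (0-jn J1 has e-setter on 0)
β3 stroke at I1  (J1: bond 0 brought effort, rest push out)

b0 stroke at J1
b1 stroke at R1
b2 stroke at Sf1
b3 stroke at I1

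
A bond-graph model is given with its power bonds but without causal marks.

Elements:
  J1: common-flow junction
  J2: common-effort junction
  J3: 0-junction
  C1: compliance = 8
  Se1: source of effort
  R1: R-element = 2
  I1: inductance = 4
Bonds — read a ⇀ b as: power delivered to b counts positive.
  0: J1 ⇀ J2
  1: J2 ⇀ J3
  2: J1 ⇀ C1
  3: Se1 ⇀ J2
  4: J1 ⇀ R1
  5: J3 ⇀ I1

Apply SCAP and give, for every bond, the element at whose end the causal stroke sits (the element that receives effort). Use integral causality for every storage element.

b0 |J1
b1 |J3
b2 |J1
b3 |J2
b4 |R1
b5 |I1

bond 3 →J2  (source Se1 imposes e)
bond 0 →J1  (J2: bond 3 brought effort, rest push out)
bond 1 →J3  (J2 effort already set via bond 3)
bond 5 →I1  (common-e at J3 fixed by 1)
bond 2 →J1  (C1: C, integral causality)
bond 4 →R1  (J1: last free bond brings flow in)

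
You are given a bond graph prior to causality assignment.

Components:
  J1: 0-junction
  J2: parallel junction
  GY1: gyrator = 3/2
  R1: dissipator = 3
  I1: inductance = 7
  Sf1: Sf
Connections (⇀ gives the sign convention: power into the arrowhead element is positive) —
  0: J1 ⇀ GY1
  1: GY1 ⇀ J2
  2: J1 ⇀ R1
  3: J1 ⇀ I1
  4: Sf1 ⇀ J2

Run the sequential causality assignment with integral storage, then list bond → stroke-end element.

#4 stroke at Sf1  (Sf1 fixes flow; stroke at Sf1)
#1 stroke at J2  (closing 0-jn rule on J2)
#0 stroke at J1  (GY1 both-in/both-out from 1)
#2 stroke at R1  (0-jn J1 has e-setter on 0)
#3 stroke at I1  (J1: bond 0 brought effort, rest push out)

b0 stroke→J1
b1 stroke→J2
b2 stroke→R1
b3 stroke→I1
b4 stroke→Sf1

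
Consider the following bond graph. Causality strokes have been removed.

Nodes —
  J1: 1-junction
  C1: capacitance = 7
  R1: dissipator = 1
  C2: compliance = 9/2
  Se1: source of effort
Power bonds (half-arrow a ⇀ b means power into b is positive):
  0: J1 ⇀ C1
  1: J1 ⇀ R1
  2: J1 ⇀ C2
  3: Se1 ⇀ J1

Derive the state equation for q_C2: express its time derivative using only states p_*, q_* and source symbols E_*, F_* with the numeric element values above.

dq_C2/dt = E_Se1 - q_C1/7 - 2*q_C2/9

#3 stroke→J1  (Se1 (Se) sets effort on bond)
#0 stroke→J1  (C1 outputs effort q/C1)
#2 stroke→J1  (C2 integral (e out))
#1 stroke→R1  (J1: last free bond brings flow in)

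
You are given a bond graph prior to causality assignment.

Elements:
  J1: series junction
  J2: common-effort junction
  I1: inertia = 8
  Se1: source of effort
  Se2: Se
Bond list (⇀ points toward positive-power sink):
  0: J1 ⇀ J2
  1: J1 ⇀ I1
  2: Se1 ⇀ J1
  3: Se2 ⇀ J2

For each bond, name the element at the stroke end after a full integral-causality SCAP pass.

b0 stroke→J1
b1 stroke→I1
b2 stroke→J1
b3 stroke→J2

β2 stroke→J1  (source Se1 imposes e)
β3 stroke→J2  (Se2 fixes effort; stroke away)
β0 stroke→J1  (J2: bond 3 brought effort, rest push out)
β1 stroke→I1  (J1 needs exactly one f-in)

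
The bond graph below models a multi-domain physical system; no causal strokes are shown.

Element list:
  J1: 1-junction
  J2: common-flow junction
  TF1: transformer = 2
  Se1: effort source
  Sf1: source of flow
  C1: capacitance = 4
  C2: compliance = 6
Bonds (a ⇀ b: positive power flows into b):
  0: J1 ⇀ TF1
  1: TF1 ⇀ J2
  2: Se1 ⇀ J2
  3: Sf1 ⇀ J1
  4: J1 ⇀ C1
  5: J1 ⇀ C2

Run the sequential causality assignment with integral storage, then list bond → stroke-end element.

bond 2 stroke→J2  (Se1 fixes effort; stroke away)
bond 3 stroke→Sf1  (Sf1 fixes flow; stroke at Sf1)
bond 0 stroke→J1  (1-jn J1 has f-setter on 3)
bond 4 stroke→J1  (J1: bond 3 brought flow, rest push out)
bond 5 stroke→J1  (common-f at J1 fixed by 3)
bond 1 stroke→TF1  (closing 1-jn rule on J2)

b0 |J1
b1 |TF1
b2 |J2
b3 |Sf1
b4 |J1
b5 |J1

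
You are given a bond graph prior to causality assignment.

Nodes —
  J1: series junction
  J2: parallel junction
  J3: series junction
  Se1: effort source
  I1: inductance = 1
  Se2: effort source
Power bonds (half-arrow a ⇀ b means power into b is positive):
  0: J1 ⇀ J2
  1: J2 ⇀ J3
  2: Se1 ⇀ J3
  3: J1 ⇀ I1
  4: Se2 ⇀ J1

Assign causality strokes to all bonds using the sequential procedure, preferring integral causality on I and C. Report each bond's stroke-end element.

b2 |J3  (source Se1 imposes e)
b4 |J1  (Se2 fixes effort; stroke away)
b1 |J2  (J3 needs exactly one f-in)
b0 |J1  (0-jn J2 has e-setter on 1)
b3 |I1  (J1: last free bond brings flow in)

#0 |J1
#1 |J2
#2 |J3
#3 |I1
#4 |J1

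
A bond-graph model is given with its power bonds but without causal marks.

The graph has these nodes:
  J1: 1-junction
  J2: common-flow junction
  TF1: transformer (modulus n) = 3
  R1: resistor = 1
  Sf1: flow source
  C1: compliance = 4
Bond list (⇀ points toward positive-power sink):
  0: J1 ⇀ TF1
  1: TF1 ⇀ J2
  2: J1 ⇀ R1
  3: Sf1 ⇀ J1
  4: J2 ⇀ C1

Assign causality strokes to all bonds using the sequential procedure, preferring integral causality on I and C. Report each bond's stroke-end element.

bond 0 stroke→J1
bond 1 stroke→TF1
bond 2 stroke→J1
bond 3 stroke→Sf1
bond 4 stroke→J2

b3 stroke→Sf1  (source Sf1 imposes f)
b0 stroke→J1  (J1: bond 3 brought flow, rest push out)
b2 stroke→J1  (common-f at J1 fixed by 3)
b1 stroke→TF1  (TF1 one-in-one-out from 0)
b4 stroke→J2  (J2: bond 1 brought flow, rest push out)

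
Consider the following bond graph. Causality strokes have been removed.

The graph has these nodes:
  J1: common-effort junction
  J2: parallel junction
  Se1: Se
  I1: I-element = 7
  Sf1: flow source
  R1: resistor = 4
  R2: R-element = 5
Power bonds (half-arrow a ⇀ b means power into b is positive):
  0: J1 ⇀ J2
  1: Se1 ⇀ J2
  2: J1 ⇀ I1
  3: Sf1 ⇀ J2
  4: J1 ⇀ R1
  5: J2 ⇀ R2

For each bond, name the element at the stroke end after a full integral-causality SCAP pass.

#0 stroke→J1
#1 stroke→J2
#2 stroke→I1
#3 stroke→Sf1
#4 stroke→R1
#5 stroke→R2

#1 stroke→J2  (source Se1 imposes e)
#3 stroke→Sf1  (Sf1 fixes flow; stroke at Sf1)
#0 stroke→J1  (common-e at J2 fixed by 1)
#5 stroke→R2  (J2: bond 1 brought effort, rest push out)
#2 stroke→I1  (J1 effort already set via bond 0)
#4 stroke→R1  (J1 effort already set via bond 0)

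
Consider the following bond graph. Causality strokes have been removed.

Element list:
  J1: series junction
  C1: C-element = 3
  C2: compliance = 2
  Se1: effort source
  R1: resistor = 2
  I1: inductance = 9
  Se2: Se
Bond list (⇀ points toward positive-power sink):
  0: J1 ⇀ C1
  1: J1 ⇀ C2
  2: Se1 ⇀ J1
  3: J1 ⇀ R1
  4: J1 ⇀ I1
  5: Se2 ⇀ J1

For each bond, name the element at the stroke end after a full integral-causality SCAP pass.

b0 |J1
b1 |J1
b2 |J1
b3 |J1
b4 |I1
b5 |J1

#2 stroke at J1  (Se1: effort source, stroke at far end)
#5 stroke at J1  (Se2 fixes effort; stroke away)
#0 stroke at J1  (C1 outputs effort q/C1)
#1 stroke at J1  (C2: C, integral causality)
#4 stroke at I1  (prefer integral on I1)
#3 stroke at J1  (common-f at J1 fixed by 4)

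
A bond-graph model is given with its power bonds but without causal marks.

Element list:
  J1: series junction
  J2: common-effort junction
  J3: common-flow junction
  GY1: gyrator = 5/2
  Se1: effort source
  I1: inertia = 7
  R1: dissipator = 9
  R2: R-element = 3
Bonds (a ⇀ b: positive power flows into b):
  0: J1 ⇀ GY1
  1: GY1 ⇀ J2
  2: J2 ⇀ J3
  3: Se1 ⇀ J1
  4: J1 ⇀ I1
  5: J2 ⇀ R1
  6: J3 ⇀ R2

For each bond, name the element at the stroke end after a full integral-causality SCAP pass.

bond 3 stroke at J1  (source Se1 imposes e)
bond 4 stroke at I1  (I1 outputs flow p/I1)
bond 0 stroke at J1  (common-f at J1 fixed by 4)
bond 1 stroke at J2  (GY GY1: same side as bond 0)
bond 2 stroke at J3  (J2 effort already set via bond 1)
bond 5 stroke at R1  (J2: bond 1 brought effort, rest push out)
bond 6 stroke at R2  (closing 1-jn rule on J3)

#0 stroke at J1
#1 stroke at J2
#2 stroke at J3
#3 stroke at J1
#4 stroke at I1
#5 stroke at R1
#6 stroke at R2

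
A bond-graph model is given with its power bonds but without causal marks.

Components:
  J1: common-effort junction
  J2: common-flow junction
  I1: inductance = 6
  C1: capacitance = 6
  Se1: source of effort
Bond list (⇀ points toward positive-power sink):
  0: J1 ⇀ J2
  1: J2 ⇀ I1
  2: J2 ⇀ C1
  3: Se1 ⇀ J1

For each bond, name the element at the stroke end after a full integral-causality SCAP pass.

#3 stroke→J1  (source Se1 imposes e)
#0 stroke→J2  (0-jn J1 has e-setter on 3)
#1 stroke→I1  (prefer integral on I1)
#2 stroke→J2  (common-f at J2 fixed by 1)

#0 →J2
#1 →I1
#2 →J2
#3 →J1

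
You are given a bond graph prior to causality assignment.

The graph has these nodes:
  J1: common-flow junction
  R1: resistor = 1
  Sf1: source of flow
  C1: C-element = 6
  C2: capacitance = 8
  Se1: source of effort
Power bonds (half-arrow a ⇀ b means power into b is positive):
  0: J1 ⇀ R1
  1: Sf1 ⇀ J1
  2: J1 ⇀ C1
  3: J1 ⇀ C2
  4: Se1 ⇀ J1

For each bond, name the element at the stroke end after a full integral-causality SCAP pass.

b0 →J1
b1 →Sf1
b2 →J1
b3 →J1
b4 →J1

β1 |Sf1  (Sf1: flow source, stroke at near end)
β4 |J1  (Se1: effort source, stroke at far end)
β0 |J1  (J1 flow already set via bond 1)
β2 |J1  (J1 flow already set via bond 1)
β3 |J1  (common-f at J1 fixed by 1)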